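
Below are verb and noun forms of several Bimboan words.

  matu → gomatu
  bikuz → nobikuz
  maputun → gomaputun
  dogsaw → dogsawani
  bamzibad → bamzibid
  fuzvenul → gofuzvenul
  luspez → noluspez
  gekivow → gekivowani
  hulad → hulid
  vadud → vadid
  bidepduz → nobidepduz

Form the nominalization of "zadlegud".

"zadlegud" ends in -d. The stems ending in -d (vadud → vadid, bamzibad → bamzibid, hulad → hulid) change the last vowel to 'i'.
So zadlegud → zadlegid.

zadlegid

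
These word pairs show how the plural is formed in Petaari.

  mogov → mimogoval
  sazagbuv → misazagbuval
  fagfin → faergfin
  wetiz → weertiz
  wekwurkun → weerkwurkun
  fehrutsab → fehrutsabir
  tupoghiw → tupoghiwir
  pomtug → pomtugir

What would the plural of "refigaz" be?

"refigaz" ends in -z. The one such stem in the data (wetiz → weertiz) inserts -er- after the first vowel (as do fagfin, wekwurkun), so the same rule applies.
So refigaz → reerfigaz.

reerfigaz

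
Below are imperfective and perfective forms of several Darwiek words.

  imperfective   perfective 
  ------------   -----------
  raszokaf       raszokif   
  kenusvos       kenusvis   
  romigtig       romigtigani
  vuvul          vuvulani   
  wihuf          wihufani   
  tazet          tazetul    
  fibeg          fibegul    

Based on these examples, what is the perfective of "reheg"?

raszokaf and wihuf both end in -f yet inflect differently (raszokif, wihufani), so the final letter is not what conditions the rule; the last vowel is.
"reheg" has last vowel 'e'. The stems whose last vowel is 'e' (tazet → tazetul, fibeg → fibegul) add -ul.
The other patterns: stems whose last vowel is 'a' or 'o' change the last vowel to 'i'; stems whose last vowel is 'i' or 'u' add -ani.
So reheg → rehegul.

rehegul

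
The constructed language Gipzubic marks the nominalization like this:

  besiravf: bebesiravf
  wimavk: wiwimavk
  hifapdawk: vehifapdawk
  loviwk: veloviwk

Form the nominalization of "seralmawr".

veseralmawr

wimavk and hifapdawk both end in -k yet inflect differently (wiwimavk, vehifapdawk), so the final letter is not what conditions the rule; the second-to-last letter is.
"seralmawr" has second-to-last letter 'w'. The stems whose second-to-last letter is 'w' (hifapdawk → vehifapdawk, loviwk → veloviwk) add the prefix ve-.
The other pattern: stems whose second-to-last letter is 'v' repeat the first consonant+vowel as a prefix.
So seralmawr → veseralmawr.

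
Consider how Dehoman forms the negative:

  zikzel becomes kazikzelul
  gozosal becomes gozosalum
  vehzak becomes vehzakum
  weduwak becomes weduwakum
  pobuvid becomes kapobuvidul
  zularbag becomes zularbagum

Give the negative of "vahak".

"vahak" has last vowel 'a'. The stems whose last vowel is 'a' (vehzak → vehzakum, zularbag → zularbagum, gozosal → gozosalum) add -um.
The other pattern: stems whose last vowel is 'e' or 'i' add ka- … -ul around the stem.
So vahak → vahakum.

vahakum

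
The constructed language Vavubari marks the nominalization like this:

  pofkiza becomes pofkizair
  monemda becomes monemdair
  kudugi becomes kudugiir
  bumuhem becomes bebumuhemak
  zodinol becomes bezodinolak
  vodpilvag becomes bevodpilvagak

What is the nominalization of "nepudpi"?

nepudpiir

pofkiza and vodpilvag both have last vowel 'a' yet inflect differently (pofkizair, bevodpilvagak), so the last vowel is not what conditions the rule; whether the stem ends in a vowel or a consonant is.
"nepudpi" ends in a vowel. The stems ending in a vowel (pofkiza → pofkizair, monemda → monemdair, kudugi → kudugiir) add -ir.
The other pattern: stems ending in a consonant add be- … -ak around the stem.
So nepudpi → nepudpiir.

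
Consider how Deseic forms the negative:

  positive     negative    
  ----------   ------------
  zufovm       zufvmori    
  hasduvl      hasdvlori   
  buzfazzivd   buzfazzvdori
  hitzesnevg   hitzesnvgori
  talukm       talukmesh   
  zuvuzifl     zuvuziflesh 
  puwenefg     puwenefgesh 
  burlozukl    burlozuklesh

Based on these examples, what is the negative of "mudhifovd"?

mudhifvdori

zufovm and talukm both end in -m yet inflect differently (zufvmori, talukmesh), so the final letter is not what conditions the rule; the second-to-last letter is.
"mudhifovd" has second-to-last letter 'v'. The stems whose second-to-last letter is 'v' (zufovm → zufvmori, hasduvl → hasdvlori, buzfazzivd → buzfazzvdori) delete the last vowel and add -ori.
So mudhifovd → mudhifvdori.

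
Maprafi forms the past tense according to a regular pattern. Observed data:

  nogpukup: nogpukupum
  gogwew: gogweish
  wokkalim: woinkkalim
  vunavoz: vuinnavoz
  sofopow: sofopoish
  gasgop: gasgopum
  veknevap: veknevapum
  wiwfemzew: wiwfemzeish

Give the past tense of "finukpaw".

finukpaish

sofopow and gasgop both have last vowel 'o' yet inflect differently (sofopoish, gasgopum), so the last vowel is not what conditions the rule; the final letter is.
"finukpaw" ends in -w. The stems ending in -w (wiwfemzew → wiwfemzeish, gogwew → gogweish, sofopow → sofopoish) drop the final letter and add -ish.
So finukpaw → finukpaish.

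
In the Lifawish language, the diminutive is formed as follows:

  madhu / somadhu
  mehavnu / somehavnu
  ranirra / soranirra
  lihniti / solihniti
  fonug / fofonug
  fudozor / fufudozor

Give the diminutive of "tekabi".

sotekabi

madhu and fonug both have last vowel 'u' yet inflect differently (somadhu, fofonug), so the last vowel is not what conditions the rule; whether the stem ends in a vowel or a consonant is.
"tekabi" ends in a vowel. The stems ending in a vowel (madhu → somadhu, mehavnu → somehavnu, ranirra → soranirra) add the prefix so-.
So tekabi → sotekabi.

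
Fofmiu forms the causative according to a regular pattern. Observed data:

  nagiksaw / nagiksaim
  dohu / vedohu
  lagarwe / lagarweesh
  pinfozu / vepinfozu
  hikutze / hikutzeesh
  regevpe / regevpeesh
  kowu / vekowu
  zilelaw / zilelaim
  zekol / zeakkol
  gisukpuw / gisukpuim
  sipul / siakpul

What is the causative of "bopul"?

gisukpuw and sipul both have last vowel 'u' yet inflect differently (gisukpuim, siakpul), so the last vowel is not what conditions the rule; the final letter is.
"bopul" ends in -l. The stems ending in -l (zekol → zeakkol, sipul → siakpul) insert -ak- after the first vowel.
The other patterns: stems ending in -w drop the final letter and add -im; stems ending in -e add -esh; stems ending in -u add the prefix ve-.
So bopul → boakpul.

boakpul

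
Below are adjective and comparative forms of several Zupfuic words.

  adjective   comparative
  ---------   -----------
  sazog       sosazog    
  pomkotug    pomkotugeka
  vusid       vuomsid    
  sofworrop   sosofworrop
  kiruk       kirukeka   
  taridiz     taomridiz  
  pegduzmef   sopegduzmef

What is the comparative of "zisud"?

"zisud" has last vowel 'u'. The stems whose last vowel is 'u' (pomkotug → pomkotugeka, kiruk → kirukeka) add -eka.
The other patterns: stems whose last vowel is 'e' or 'o' add the prefix so-; stems whose last vowel is 'i' insert -om- after the first vowel.
So zisud → zisudeka.

zisudeka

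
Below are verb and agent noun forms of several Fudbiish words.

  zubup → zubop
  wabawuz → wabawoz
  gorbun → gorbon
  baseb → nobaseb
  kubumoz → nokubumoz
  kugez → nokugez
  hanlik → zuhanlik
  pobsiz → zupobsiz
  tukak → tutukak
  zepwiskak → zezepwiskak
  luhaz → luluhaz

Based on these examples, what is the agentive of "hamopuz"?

wabawuz and kubumoz both end in -z yet inflect differently (wabawoz, nokubumoz), so the final letter is not what conditions the rule; the last vowel is.
"hamopuz" has last vowel 'u'. The stems whose last vowel is 'u' (zubup → zubop, wabawuz → wabawoz, gorbun → gorbon) change the last vowel to 'o'.
So hamopuz → hamopoz.

hamopoz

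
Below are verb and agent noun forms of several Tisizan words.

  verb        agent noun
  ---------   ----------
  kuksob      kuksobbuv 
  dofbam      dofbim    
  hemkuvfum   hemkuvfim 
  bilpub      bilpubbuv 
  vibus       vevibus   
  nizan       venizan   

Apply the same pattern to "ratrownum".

ratrownim

"ratrownum" ends in -m. The stems ending in -m (hemkuvfum → hemkuvfim, dofbam → dofbim) change the last vowel to 'i'.
The other patterns: stems ending in -b double the final consonant and add -uv; stems ending in -n or -s add the prefix ve-.
So ratrownum → ratrownim.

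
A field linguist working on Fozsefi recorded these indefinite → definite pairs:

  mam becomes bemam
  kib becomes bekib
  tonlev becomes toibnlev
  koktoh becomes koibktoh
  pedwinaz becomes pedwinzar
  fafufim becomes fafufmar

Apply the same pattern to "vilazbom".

mam and fafufim both end in -m yet inflect differently (bemam, fafufmar), so the final letter is not what conditions the rule; the number of vowels is.
"vilazbom" has 3 vowels. The stems with 3 vowels (pedwinaz → pedwinzar, fafufim → fafufmar) delete the last vowel and add -ar.
So vilazbom → vilazbmar.

vilazbmar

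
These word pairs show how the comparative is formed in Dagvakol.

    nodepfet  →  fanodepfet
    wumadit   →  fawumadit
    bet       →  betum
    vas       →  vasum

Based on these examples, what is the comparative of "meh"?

mehum

nodepfet and bet both end in -t yet inflect differently (fanodepfet, betum), so the final letter is not what conditions the rule; the number of vowels is.
"meh" has 1 vowel. The stems with 1 vowel (bet → betum, vas → vasum) add -um.
The other pattern: stems with 3 vowels add the prefix fa-.
So meh → mehum.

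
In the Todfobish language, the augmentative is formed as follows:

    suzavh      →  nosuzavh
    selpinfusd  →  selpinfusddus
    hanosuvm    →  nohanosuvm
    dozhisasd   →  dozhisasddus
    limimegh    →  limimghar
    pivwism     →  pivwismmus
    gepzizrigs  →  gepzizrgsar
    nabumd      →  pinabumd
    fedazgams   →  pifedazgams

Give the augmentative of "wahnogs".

wahngsar

dozhisasd and nabumd both end in -d yet inflect differently (dozhisasddus, pinabumd), so the final letter is not what conditions the rule; the second-to-last letter is.
"wahnogs" has second-to-last letter 'g'. The stems whose second-to-last letter is 'g' (gepzizrigs → gepzizrgsar, limimegh → limimghar) delete the last vowel and add -ar.
The other patterns: stems whose second-to-last letter is 's' double the final consonant and add -us; stems whose second-to-last letter is 'm' add the prefix pi-; stems whose second-to-last letter is 'v' add the prefix no-.
So wahnogs → wahngsar.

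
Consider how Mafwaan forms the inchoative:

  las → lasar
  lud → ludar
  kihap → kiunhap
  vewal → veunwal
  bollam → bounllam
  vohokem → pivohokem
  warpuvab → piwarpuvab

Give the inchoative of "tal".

talar

bollam and vohokem both end in -m yet inflect differently (bounllam, pivohokem), so the final letter is not what conditions the rule; the number of vowels is.
"tal" has 1 vowel. The stems with 1 vowel (las → lasar, lud → ludar) add -ar.
So tal → talar.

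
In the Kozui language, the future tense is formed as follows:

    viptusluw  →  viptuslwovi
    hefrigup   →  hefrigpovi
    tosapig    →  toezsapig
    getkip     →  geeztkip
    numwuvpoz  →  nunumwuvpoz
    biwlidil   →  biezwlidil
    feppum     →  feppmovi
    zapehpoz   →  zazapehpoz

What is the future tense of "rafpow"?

rarafpow

"rafpow" has last vowel 'o'. The stems whose last vowel is 'o' (zapehpoz → zazapehpoz, numwuvpoz → nunumwuvpoz) repeat the first consonant+vowel as a prefix.
The other patterns: stems whose last vowel is 'i' insert -ez- after the first vowel; stems whose last vowel is 'u' delete the last vowel and add -ovi.
So rafpow → rarafpow.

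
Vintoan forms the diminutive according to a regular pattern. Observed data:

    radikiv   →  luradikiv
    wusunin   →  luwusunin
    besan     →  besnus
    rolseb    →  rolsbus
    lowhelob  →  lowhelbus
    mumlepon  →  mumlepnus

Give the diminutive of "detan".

detnus

wusunin and besan both end in -n yet inflect differently (luwusunin, besnus), so the final letter is not what conditions the rule; the last vowel is.
"detan" has last vowel 'a'. The one such stem in the data (besan → besnus) deletes the last vowel and adds -us (as do rolseb, lowhelob), so the same rule applies.
So detan → detnus.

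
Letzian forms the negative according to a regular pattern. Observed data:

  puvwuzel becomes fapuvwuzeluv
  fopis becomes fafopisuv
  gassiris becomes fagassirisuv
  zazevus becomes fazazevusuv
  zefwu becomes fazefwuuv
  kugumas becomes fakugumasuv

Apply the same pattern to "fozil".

Every pair shown (puvwuzel → fapuvwuzeluv, fopis → fafopisuv, gassiris → fagassirisuv, …) follows the same rule: add fa- … -uv around the stem.
So fozil → fafoziluv.

fafoziluv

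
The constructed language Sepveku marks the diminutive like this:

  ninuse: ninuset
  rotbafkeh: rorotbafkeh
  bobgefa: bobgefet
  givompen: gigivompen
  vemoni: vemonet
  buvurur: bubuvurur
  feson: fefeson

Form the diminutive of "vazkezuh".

"vazkezuh" ends in a consonant. The stems ending in a consonant (feson → fefeson, rotbafkeh → rorotbafkeh, givompen → gigivompen) repeat the first consonant+vowel as a prefix.
The other pattern: stems ending in a vowel drop the final letter and add -et.
So vazkezuh → vavazkezuh.

vavazkezuh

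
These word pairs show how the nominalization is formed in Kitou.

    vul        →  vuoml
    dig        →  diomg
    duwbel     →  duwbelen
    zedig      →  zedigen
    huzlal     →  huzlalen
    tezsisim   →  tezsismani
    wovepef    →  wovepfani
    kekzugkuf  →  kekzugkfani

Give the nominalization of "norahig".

vul and duwbel both end in -l yet inflect differently (vuoml, duwbelen), so the final letter is not what conditions the rule; the number of vowels is.
"norahig" has 3 vowels. The stems with 3 vowels (tezsisim → tezsismani, wovepef → wovepfani, kekzugkuf → kekzugkfani) delete the last vowel and add -ani.
The other patterns: stems with 1 vowel insert -om- after the first vowel; stems with 2 vowels add -en.
So norahig → norahgani.

norahgani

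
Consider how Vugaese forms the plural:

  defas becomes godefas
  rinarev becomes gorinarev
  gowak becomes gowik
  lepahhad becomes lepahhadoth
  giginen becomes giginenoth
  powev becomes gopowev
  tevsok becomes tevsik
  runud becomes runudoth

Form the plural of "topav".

lepahhad and gowak both have last vowel 'a' yet inflect differently (lepahhadoth, gowik), so the last vowel is not what conditions the rule; the final letter is.
"topav" ends in -v. The stems ending in -v (rinarev → gorinarev, powev → gopowev) add the prefix go-.
So topav → gotopav.

gotopav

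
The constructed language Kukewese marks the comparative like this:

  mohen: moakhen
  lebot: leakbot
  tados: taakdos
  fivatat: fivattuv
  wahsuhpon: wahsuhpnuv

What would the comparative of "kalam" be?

kaaklam

lebot and fivatat both end in -t yet inflect differently (leakbot, fivattuv), so the final letter is not what conditions the rule; the number of vowels is.
"kalam" has 2 vowels. The stems with 2 vowels (mohen → moakhen, lebot → leakbot, tados → taakdos) insert -ak- after the first vowel.
The other pattern: stems with 3 vowels delete the last vowel and add -uv.
So kalam → kaaklam.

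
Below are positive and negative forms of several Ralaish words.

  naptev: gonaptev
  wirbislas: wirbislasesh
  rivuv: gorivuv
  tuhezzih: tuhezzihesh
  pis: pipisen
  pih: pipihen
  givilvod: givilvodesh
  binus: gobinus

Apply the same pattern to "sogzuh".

gosogzuh

pis and binus both end in -s yet inflect differently (pipisen, gobinus), so the final letter is not what conditions the rule; the number of vowels is.
"sogzuh" has 2 vowels. The stems with 2 vowels (binus → gobinus, naptev → gonaptev, rivuv → gorivuv) add the prefix go-.
The other patterns: stems with 1 vowel add pi- … -en around the stem; stems with 3 vowels add -esh.
So sogzuh → gosogzuh.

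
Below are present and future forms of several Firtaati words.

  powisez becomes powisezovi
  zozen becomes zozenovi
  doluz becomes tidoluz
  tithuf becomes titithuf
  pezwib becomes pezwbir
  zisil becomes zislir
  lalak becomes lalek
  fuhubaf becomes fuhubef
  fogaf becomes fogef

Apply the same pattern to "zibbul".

tizibbul

powisez and doluz both end in -z yet inflect differently (powisezovi, tidoluz), so the final letter is not what conditions the rule; the last vowel is.
"zibbul" has last vowel 'u'. The stems whose last vowel is 'u' (doluz → tidoluz, tithuf → titithuf) add the prefix ti-.
So zibbul → tizibbul.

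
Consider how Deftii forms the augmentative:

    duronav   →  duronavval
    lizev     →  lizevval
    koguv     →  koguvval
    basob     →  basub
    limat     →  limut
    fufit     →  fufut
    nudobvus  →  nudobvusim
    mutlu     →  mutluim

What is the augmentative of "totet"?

"totet" ends in -t. The stems ending in -t (limat → limut, fufit → fufut) change the last vowel to 'u'.
The other patterns: stems ending in -v double the final consonant and add -al; stems ending in -s or -u add -im.
So totet → totut.

totut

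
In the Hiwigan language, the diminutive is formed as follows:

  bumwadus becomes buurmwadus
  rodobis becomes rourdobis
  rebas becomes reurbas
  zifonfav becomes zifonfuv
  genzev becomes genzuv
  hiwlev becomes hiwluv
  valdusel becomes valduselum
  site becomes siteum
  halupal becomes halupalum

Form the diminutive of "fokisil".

fokisilum

"fokisil" ends in -l. The stems ending in -l (valdusel → valduselum, halupal → halupalum) add -um.
The other patterns: stems ending in -s insert -ur- after the first vowel; stems ending in -v change the last vowel to 'u'.
So fokisil → fokisilum.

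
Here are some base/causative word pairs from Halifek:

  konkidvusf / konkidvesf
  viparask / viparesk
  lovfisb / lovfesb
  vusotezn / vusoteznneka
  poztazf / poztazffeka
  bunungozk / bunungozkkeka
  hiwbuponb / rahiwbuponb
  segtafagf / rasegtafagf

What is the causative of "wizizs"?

konkidvusf and poztazf both end in -f yet inflect differently (konkidvesf, poztazffeka), so the final letter is not what conditions the rule; the second-to-last letter is.
"wizizs" has second-to-last letter 'z'. The stems whose second-to-last letter is 'z' (vusotezn → vusoteznneka, poztazf → poztazffeka, bunungozk → bunungozkkeka) double the final consonant and add -eka.
The other patterns: stems whose second-to-last letter is 's' change the last vowel to 'e'; stems whose second-to-last letter is 'g' or 'n' add the prefix ra-.
So wizizs → wizizsseka.

wizizsseka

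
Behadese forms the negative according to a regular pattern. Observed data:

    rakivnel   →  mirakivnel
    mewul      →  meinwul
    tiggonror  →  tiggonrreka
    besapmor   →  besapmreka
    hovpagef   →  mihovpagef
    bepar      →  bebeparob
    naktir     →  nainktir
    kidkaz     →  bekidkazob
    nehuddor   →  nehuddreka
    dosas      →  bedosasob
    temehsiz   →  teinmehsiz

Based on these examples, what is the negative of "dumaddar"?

bedumaddarob

bepar and besapmor both end in -r yet inflect differently (bebeparob, besapmreka), so the final letter is not what conditions the rule; the last vowel is.
"dumaddar" has last vowel 'a'. The stems whose last vowel is 'a' (kidkaz → bekidkazob, dosas → bedosasob, bepar → bebeparob) add be- … -ob around the stem.
The other patterns: stems whose last vowel is 'o' delete the last vowel and add -eka; stems whose last vowel is 'e' add the prefix mi-; stems whose last vowel is 'i' or 'u' insert -in- after the first vowel.
So dumaddar → bedumaddarob.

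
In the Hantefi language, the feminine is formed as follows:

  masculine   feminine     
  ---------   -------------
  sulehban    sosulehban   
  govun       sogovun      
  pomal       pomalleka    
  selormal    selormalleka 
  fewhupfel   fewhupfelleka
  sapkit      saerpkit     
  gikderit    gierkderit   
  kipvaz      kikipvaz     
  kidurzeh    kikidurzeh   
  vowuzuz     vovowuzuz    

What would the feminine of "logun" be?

sulehban and pomal both have last vowel 'a' yet inflect differently (sosulehban, pomalleka), so the last vowel is not what conditions the rule; the final letter is.
"logun" ends in -n. The stems ending in -n (sulehban → sosulehban, govun → sogovun) add the prefix so-.
So logun → sologun.

sologun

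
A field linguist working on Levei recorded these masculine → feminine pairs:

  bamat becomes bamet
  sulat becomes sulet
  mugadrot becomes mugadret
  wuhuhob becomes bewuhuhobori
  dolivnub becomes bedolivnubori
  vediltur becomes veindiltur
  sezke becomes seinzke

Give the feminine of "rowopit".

mugadrot and wuhuhob both have last vowel 'o' yet inflect differently (mugadret, bewuhuhobori), so the last vowel is not what conditions the rule; the final letter is.
"rowopit" ends in -t. The stems ending in -t (bamat → bamet, sulat → sulet, mugadrot → mugadret) change the last vowel to 'e'.
The other patterns: stems ending in -b add be- … -ori around the stem; stems ending in -e or -r insert -in- after the first vowel.
So rowopit → rowopet.

rowopet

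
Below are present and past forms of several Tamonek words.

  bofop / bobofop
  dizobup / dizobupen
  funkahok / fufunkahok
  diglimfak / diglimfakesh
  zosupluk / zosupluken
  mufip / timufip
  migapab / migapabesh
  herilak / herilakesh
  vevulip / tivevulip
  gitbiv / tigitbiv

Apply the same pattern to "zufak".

dizobup and vevulip both end in -p yet inflect differently (dizobupen, tivevulip), so the final letter is not what conditions the rule; the last vowel is.
"zufak" has last vowel 'a'. The stems whose last vowel is 'a' (herilak → herilakesh, migapab → migapabesh, diglimfak → diglimfakesh) add -esh.
So zufak → zufakesh.

zufakesh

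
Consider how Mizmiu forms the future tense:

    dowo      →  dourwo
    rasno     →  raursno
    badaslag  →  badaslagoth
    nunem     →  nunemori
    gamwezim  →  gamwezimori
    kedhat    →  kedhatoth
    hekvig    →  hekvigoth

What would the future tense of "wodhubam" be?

gamwezim and hekvig both have last vowel 'i' yet inflect differently (gamwezimori, hekvigoth), so the last vowel is not what conditions the rule; the final letter is.
"wodhubam" ends in -m. The stems ending in -m (gamwezim → gamwezimori, nunem → nunemori) add -ori.
The other patterns: stems ending in -o insert -ur- after the first vowel; stems ending in -g or -t add -oth.
So wodhubam → wodhubamori.

wodhubamori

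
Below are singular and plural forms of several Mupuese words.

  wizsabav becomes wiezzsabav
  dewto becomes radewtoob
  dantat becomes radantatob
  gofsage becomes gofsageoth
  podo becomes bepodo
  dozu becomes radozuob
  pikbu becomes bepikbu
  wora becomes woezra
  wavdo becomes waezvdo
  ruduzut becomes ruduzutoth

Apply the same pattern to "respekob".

respekoboth

pikbu and dozu both end in -u yet inflect differently (bepikbu, radozuob), so the final letter is not what conditions the rule; the first letter is.
"respekob" begins with r-. The one such stem in the data (ruduzut → ruduzutoth) adds -oth, so the same rule applies.
So respekob → respekoboth.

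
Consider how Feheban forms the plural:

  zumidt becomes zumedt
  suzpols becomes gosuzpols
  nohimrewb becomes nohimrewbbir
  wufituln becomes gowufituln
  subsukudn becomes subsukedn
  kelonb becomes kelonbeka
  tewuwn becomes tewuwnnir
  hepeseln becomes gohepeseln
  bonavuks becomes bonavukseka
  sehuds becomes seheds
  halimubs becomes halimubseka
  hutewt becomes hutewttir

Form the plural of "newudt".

tewuwn and wufituln both end in -n yet inflect differently (tewuwnnir, gowufituln), so the final letter is not what conditions the rule; the second-to-last letter is.
"newudt" has second-to-last letter 'd'. The stems whose second-to-last letter is 'd' (subsukudn → subsukedn, sehuds → seheds, zumidt → zumedt) change the last vowel to 'e'.
The other patterns: stems whose second-to-last letter is 'w' double the final consonant and add -ir; stems whose second-to-last letter is 'l' add the prefix go-; stems whose second-to-last letter is 'b', 'k' or 'n' add -eka.
So newudt → newedt.

newedt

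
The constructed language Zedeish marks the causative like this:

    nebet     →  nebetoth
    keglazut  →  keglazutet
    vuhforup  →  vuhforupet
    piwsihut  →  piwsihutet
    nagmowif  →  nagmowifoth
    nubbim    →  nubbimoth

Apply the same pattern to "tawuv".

keglazut and nebet both end in -t yet inflect differently (keglazutet, nebetoth), so the final letter is not what conditions the rule; the last vowel is.
"tawuv" has last vowel 'u'. The stems whose last vowel is 'u' (vuhforup → vuhforupet, keglazut → keglazutet, piwsihut → piwsihutet) add -et.
So tawuv → tawuvet.

tawuvet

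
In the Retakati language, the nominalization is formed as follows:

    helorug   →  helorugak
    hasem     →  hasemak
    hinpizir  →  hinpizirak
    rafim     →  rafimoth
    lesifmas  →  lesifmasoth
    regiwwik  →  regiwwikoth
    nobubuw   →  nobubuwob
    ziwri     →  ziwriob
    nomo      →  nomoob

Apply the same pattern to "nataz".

hasem and rafim both end in -m yet inflect differently (hasemak, rafimoth), so the final letter is not what conditions the rule; the first letter is.
"nataz" begins with n-. The stems beginning with n- (nobubuw → nobubuwob, nomo → nomoob) add -ob.
The other patterns: stems beginning with h- add -ak; stems beginning with l- or r- add -oth.
So nataz → natazob.

natazob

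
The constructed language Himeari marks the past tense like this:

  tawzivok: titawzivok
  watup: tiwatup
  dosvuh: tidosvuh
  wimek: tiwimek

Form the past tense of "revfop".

Every pair shown (tawzivok → titawzivok, watup → tiwatup, dosvuh → tidosvuh, …) follows the same rule: add the prefix ti-.
So revfop → tirevfop.

tirevfop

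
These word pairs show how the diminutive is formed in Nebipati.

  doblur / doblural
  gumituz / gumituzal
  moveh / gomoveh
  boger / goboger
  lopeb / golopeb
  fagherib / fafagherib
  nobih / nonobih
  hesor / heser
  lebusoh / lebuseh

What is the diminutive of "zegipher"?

gozegipher

doblur and boger both end in -r yet inflect differently (doblural, goboger), so the final letter is not what conditions the rule; the last vowel is.
"zegipher" has last vowel 'e'. The stems whose last vowel is 'e' (moveh → gomoveh, boger → goboger, lopeb → golopeb) add the prefix go-.
So zegipher → gozegipher.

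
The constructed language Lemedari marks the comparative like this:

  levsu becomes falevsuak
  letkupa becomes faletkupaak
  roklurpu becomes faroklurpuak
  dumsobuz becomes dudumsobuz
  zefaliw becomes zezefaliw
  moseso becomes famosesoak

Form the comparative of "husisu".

fahusisuak

roklurpu and dumsobuz both have last vowel 'u' yet inflect differently (faroklurpuak, dudumsobuz), so the last vowel is not what conditions the rule; whether the stem ends in a vowel or a consonant is.
"husisu" ends in a vowel. The stems ending in a vowel (roklurpu → faroklurpuak, moseso → famosesoak, letkupa → faletkupaak) add fa- … -ak around the stem.
So husisu → fahusisuak.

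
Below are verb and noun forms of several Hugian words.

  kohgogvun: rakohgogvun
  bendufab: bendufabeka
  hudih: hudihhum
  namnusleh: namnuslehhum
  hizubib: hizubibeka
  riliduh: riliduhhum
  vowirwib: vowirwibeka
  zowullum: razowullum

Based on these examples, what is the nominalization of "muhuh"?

hudih and hizubib both have last vowel 'i' yet inflect differently (hudihhum, hizubibeka), so the last vowel is not what conditions the rule; the final letter is.
"muhuh" ends in -h. The stems ending in -h (namnusleh → namnuslehhum, hudih → hudihhum, riliduh → riliduhhum) double the final consonant and add -um.
So muhuh → muhuhhum.

muhuhhum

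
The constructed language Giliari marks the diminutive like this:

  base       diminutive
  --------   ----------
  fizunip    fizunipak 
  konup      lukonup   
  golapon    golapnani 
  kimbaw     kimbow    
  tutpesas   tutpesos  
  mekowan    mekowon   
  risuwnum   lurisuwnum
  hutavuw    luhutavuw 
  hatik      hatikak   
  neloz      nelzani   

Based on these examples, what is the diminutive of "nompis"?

nompisak

"nompis" has last vowel 'i'. The stems whose last vowel is 'i' (fizunip → fizunipak, hatik → hatikak) add -ak.
So nompis → nompisak.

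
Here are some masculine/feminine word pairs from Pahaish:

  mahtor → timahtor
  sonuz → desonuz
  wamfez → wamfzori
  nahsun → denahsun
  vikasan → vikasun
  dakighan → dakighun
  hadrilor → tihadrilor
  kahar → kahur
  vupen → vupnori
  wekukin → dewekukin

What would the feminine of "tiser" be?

tisrori

dakighan and vupen both end in -n yet inflect differently (dakighun, vupnori), so the final letter is not what conditions the rule; the last vowel is.
"tiser" has last vowel 'e'. The stems whose last vowel is 'e' (wamfez → wamfzori, vupen → vupnori) delete the last vowel and add -ori.
So tiser → tisrori.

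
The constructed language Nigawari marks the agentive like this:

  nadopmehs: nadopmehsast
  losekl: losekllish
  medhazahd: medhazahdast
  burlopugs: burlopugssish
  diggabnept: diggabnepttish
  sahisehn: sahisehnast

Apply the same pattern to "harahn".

nadopmehs and burlopugs both end in -s yet inflect differently (nadopmehsast, burlopugssish), so the final letter is not what conditions the rule; the second-to-last letter is.
"harahn" has second-to-last letter 'h'. The stems whose second-to-last letter is 'h' (sahisehn → sahisehnast, nadopmehs → nadopmehsast, medhazahd → medhazahdast) add -ast.
The other pattern: stems whose second-to-last letter is 'g', 'k' or 'p' double the final consonant and add -ish.
So harahn → harahnast.

harahnast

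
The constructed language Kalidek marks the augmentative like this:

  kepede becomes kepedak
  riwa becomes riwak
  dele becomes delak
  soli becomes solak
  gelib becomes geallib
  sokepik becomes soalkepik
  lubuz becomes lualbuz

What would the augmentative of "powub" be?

poalwub

soli and gelib both have last vowel 'i' yet inflect differently (solak, geallib), so the last vowel is not what conditions the rule; whether the stem ends in a vowel or a consonant is.
"powub" ends in a consonant. The stems ending in a consonant (gelib → geallib, sokepik → soalkepik, lubuz → lualbuz) insert -al- after the first vowel.
The other pattern: stems ending in a vowel drop the final letter and add -ak.
So powub → poalwub.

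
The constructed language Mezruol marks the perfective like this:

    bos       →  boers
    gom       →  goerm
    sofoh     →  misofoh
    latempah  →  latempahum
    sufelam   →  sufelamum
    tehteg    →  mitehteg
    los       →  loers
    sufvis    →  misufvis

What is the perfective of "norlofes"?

bos and sufvis both end in -s yet inflect differently (boers, misufvis), so the final letter is not what conditions the rule; the number of vowels is.
"norlofes" has 3 vowels. The stems with 3 vowels (sufelam → sufelamum, latempah → latempahum) add -um.
The other patterns: stems with 1 vowel insert -er- after the first vowel; stems with 2 vowels add the prefix mi-.
So norlofes → norlofesum.

norlofesum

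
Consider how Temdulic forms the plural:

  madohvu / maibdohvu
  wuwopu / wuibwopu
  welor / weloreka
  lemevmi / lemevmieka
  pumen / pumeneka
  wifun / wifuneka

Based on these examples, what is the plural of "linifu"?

liibnifu

madohvu and wifun both have last vowel 'u' yet inflect differently (maibdohvu, wifuneka), so the last vowel is not what conditions the rule; the final letter is.
"linifu" ends in -u. The stems ending in -u (madohvu → maibdohvu, wuwopu → wuibwopu) insert -ib- after the first vowel.
So linifu → liibnifu.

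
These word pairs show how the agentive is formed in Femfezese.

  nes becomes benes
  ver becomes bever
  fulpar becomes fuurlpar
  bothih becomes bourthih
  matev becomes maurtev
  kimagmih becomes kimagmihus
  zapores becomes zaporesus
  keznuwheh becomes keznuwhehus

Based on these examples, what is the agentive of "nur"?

benur

"nur" has 1 vowel. The stems with 1 vowel (nes → benes, ver → bever) add the prefix be-.
So nur → benur.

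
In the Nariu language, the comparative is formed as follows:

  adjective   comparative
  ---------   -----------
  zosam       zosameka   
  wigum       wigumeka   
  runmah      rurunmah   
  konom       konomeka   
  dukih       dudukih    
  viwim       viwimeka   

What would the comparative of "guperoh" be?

guguperoh

"guperoh" ends in -h. The stems ending in -h (dukih → dudukih, runmah → rurunmah) repeat the first consonant+vowel as a prefix.
So guperoh → guguperoh.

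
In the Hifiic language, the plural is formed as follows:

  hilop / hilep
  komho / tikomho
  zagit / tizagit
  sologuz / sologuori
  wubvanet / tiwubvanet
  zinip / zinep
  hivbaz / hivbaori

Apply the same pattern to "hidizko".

tihidizko

hilop and komho both have last vowel 'o' yet inflect differently (hilep, tikomho), so the last vowel is not what conditions the rule; the final letter is.
"hidizko" ends in -o. The one such stem in the data (komho → tikomho) adds the prefix ti-, so the same rule applies.
The other patterns: stems ending in -z drop the final letter and add -ori; stems ending in -p change the last vowel to 'e'.
So hidizko → tihidizko.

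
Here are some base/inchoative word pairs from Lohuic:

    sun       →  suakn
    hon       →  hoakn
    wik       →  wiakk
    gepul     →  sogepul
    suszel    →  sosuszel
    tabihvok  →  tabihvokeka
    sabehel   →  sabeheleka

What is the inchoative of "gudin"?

sogudin

wik and tabihvok both end in -k yet inflect differently (wiakk, tabihvokeka), so the final letter is not what conditions the rule; the number of vowels is.
"gudin" has 2 vowels. The stems with 2 vowels (gepul → sogepul, suszel → sosuszel) add the prefix so-.
The other patterns: stems with 1 vowel insert -ak- after the first vowel; stems with 3 vowels add -eka.
So gudin → sogudin.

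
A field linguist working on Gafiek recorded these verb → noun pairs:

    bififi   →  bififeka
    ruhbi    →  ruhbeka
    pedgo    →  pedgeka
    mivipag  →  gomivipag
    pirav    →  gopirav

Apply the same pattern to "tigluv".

gotigluv

pedgo and pirav both begin with p- yet inflect differently (pedgeka, gopirav), so the first letter is not what conditions the rule; whether the stem ends in a vowel or a consonant is.
"tigluv" ends in a consonant. The stems ending in a consonant (mivipag → gomivipag, pirav → gopirav) add the prefix go-.
The other pattern: stems ending in a vowel drop the final letter and add -eka.
So tigluv → gotigluv.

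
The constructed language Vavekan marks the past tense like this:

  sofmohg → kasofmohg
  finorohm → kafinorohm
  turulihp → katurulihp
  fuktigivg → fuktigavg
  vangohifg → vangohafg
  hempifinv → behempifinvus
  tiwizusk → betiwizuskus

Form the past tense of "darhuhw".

kadarhuhw

sofmohg and fuktigivg both end in -g yet inflect differently (kasofmohg, fuktigavg), so the final letter is not what conditions the rule; the second-to-last letter is.
"darhuhw" has second-to-last letter 'h'. The stems whose second-to-last letter is 'h' (sofmohg → kasofmohg, finorohm → kafinorohm, turulihp → katurulihp) add the prefix ka-.
The other patterns: stems whose second-to-last letter is 'f' or 'v' change the last vowel to 'a'; stems whose second-to-last letter is 'n' or 's' add be- … -us around the stem.
So darhuhw → kadarhuhw.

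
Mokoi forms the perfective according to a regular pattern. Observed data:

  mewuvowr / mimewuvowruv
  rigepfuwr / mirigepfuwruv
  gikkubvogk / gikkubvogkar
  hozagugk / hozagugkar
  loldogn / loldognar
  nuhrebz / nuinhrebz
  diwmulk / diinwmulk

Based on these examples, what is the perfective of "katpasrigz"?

"katpasrigz" has second-to-last letter 'g'. The stems whose second-to-last letter is 'g' (gikkubvogk → gikkubvogkar, hozagugk → hozagugkar, loldogn → loldognar) add -ar.
The other patterns: stems whose second-to-last letter is 'w' add mi- … -uv around the stem; stems whose second-to-last letter is 'b' or 'l' insert -in- after the first vowel.
So katpasrigz → katpasrigzar.

katpasrigzar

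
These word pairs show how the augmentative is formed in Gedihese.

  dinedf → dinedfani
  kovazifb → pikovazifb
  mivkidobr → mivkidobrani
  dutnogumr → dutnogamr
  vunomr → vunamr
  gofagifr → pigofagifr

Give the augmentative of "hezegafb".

vunomr and gofagifr both end in -r yet inflect differently (vunamr, pigofagifr), so the final letter is not what conditions the rule; the second-to-last letter is.
"hezegafb" has second-to-last letter 'f'. The stems whose second-to-last letter is 'f' (kovazifb → pikovazifb, gofagifr → pigofagifr) add the prefix pi-.
So hezegafb → pihezegafb.

pihezegafb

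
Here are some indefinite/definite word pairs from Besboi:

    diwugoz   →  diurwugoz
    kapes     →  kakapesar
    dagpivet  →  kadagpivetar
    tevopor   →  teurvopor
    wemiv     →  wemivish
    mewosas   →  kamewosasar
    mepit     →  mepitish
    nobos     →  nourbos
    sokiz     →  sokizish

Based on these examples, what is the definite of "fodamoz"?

sokiz and diwugoz both end in -z yet inflect differently (sokizish, diurwugoz), so the final letter is not what conditions the rule; the last vowel is.
"fodamoz" has last vowel 'o'. The stems whose last vowel is 'o' (nobos → nourbos, tevopor → teurvopor, diwugoz → diurwugoz) insert -ur- after the first vowel.
So fodamoz → fourdamoz.

fourdamoz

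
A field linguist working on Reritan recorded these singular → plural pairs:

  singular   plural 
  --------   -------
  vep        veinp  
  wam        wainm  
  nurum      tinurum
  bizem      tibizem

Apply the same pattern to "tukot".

"tukot" has 2 vowels. The stems with 2 vowels (nurum → tinurum, bizem → tibizem) add the prefix ti-.
So tukot → titukot.

titukot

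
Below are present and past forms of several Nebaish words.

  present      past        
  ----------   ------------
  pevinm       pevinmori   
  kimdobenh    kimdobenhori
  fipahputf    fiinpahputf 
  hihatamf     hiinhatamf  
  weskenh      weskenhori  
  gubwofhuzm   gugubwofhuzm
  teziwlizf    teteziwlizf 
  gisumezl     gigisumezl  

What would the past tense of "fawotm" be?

fainwotm

"fawotm" has second-to-last letter 't'. The one such stem in the data (fipahputf → fiinpahputf) inserts -in- after the first vowel (as does hihatamf), so the same rule applies.
The other patterns: stems whose second-to-last letter is 'n' add -ori; stems whose second-to-last letter is 'z' repeat the first consonant+vowel as a prefix.
So fawotm → fainwotm.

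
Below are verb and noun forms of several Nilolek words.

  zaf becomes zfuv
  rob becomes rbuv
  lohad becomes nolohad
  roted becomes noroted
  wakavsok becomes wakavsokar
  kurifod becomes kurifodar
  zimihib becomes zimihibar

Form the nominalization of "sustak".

nosustak

lohad and kurifod both end in -d yet inflect differently (nolohad, kurifodar), so the final letter is not what conditions the rule; the number of vowels is.
"sustak" has 2 vowels. The stems with 2 vowels (lohad → nolohad, roted → noroted) add the prefix no-.
So sustak → nosustak.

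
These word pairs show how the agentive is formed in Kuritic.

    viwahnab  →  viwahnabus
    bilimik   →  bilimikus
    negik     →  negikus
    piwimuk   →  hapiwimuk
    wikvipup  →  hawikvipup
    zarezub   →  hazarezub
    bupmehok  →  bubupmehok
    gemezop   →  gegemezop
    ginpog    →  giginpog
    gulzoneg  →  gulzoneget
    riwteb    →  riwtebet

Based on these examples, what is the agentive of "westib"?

westibus

bilimik and piwimuk both end in -k yet inflect differently (bilimikus, hapiwimuk), so the final letter is not what conditions the rule; the last vowel is.
"westib" has last vowel 'i'. The stems whose last vowel is 'i' (bilimik → bilimikus, negik → negikus) add -us.
The other patterns: stems whose last vowel is 'u' add the prefix ha-; stems whose last vowel is 'o' repeat the first consonant+vowel as a prefix; stems whose last vowel is 'e' add -et.
So westib → westibus.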